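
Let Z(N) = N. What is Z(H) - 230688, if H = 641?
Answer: -230047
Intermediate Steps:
Z(H) - 230688 = 641 - 230688 = -230047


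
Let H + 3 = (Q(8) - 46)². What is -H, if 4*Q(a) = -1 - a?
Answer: -37201/16 ≈ -2325.1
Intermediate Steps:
Q(a) = -¼ - a/4 (Q(a) = (-1 - a)/4 = -¼ - a/4)
H = 37201/16 (H = -3 + ((-¼ - ¼*8) - 46)² = -3 + ((-¼ - 2) - 46)² = -3 + (-9/4 - 46)² = -3 + (-193/4)² = -3 + 37249/16 = 37201/16 ≈ 2325.1)
-H = -1*37201/16 = -37201/16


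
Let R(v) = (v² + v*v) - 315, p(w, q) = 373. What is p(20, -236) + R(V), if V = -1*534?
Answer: 570370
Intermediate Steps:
V = -534
R(v) = -315 + 2*v² (R(v) = (v² + v²) - 315 = 2*v² - 315 = -315 + 2*v²)
p(20, -236) + R(V) = 373 + (-315 + 2*(-534)²) = 373 + (-315 + 2*285156) = 373 + (-315 + 570312) = 373 + 569997 = 570370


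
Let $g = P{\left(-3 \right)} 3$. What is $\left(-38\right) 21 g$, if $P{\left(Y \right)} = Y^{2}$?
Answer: $-21546$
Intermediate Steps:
$g = 27$ ($g = \left(-3\right)^{2} \cdot 3 = 9 \cdot 3 = 27$)
$\left(-38\right) 21 g = \left(-38\right) 21 \cdot 27 = \left(-798\right) 27 = -21546$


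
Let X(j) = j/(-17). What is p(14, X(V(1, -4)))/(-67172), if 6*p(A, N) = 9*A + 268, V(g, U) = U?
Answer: -197/201516 ≈ -0.00097759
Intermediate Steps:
X(j) = -j/17 (X(j) = j*(-1/17) = -j/17)
p(A, N) = 134/3 + 3*A/2 (p(A, N) = (9*A + 268)/6 = (268 + 9*A)/6 = 134/3 + 3*A/2)
p(14, X(V(1, -4)))/(-67172) = (134/3 + (3/2)*14)/(-67172) = (134/3 + 21)*(-1/67172) = (197/3)*(-1/67172) = -197/201516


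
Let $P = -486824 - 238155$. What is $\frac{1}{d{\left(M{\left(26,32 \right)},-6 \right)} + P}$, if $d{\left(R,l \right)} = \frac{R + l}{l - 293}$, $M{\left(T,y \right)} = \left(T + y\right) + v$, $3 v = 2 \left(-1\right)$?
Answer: $- \frac{897}{650306317} \approx -1.3794 \cdot 10^{-6}$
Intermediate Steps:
$P = -724979$ ($P = -486824 - 238155 = -724979$)
$v = - \frac{2}{3}$ ($v = \frac{2 \left(-1\right)}{3} = \frac{1}{3} \left(-2\right) = - \frac{2}{3} \approx -0.66667$)
$M{\left(T,y \right)} = - \frac{2}{3} + T + y$ ($M{\left(T,y \right)} = \left(T + y\right) - \frac{2}{3} = - \frac{2}{3} + T + y$)
$d{\left(R,l \right)} = \frac{R + l}{-293 + l}$
$\frac{1}{d{\left(M{\left(26,32 \right)},-6 \right)} + P} = \frac{1}{\frac{\left(- \frac{2}{3} + 26 + 32\right) - 6}{-293 - 6} - 724979} = \frac{1}{\frac{\frac{172}{3} - 6}{-299} - 724979} = \frac{1}{\left(- \frac{1}{299}\right) \frac{154}{3} - 724979} = \frac{1}{- \frac{154}{897} - 724979} = \frac{1}{- \frac{650306317}{897}} = - \frac{897}{650306317}$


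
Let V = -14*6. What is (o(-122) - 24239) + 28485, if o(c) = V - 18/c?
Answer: 253891/61 ≈ 4162.1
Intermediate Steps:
V = -84
o(c) = -84 - 18/c
(o(-122) - 24239) + 28485 = ((-84 - 18/(-122)) - 24239) + 28485 = ((-84 - 18*(-1/122)) - 24239) + 28485 = ((-84 + 9/61) - 24239) + 28485 = (-5115/61 - 24239) + 28485 = -1483694/61 + 28485 = 253891/61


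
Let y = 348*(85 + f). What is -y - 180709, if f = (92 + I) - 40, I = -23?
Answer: -220381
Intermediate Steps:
f = 29 (f = (92 - 23) - 40 = 69 - 40 = 29)
y = 39672 (y = 348*(85 + 29) = 348*114 = 39672)
-y - 180709 = -1*39672 - 180709 = -39672 - 180709 = -220381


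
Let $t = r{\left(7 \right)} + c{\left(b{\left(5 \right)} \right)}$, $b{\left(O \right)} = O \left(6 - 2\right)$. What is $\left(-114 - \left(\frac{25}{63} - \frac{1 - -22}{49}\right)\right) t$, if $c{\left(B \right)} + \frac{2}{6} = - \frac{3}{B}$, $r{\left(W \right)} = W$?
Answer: $- \frac{9822311}{13230} \approx -742.43$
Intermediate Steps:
$b{\left(O \right)} = 4 O$ ($b{\left(O \right)} = O 4 = 4 O$)
$c{\left(B \right)} = - \frac{1}{3} - \frac{3}{B}$
$t = \frac{391}{60}$ ($t = 7 + \frac{-9 - 4 \cdot 5}{3 \cdot 4 \cdot 5} = 7 + \frac{-9 - 20}{3 \cdot 20} = 7 + \frac{1}{3} \cdot \frac{1}{20} \left(-9 - 20\right) = 7 + \frac{1}{3} \cdot \frac{1}{20} \left(-29\right) = 7 - \frac{29}{60} = \frac{391}{60} \approx 6.5167$)
$\left(-114 - \left(\frac{25}{63} - \frac{1 - -22}{49}\right)\right) t = \left(-114 - \left(\frac{25}{63} - \frac{1 - -22}{49}\right)\right) \frac{391}{60} = \left(-114 - \left(\frac{25}{63} - \left(1 + 22\right) \frac{1}{49}\right)\right) \frac{391}{60} = \left(-114 + \left(23 \cdot \frac{1}{49} - \frac{25}{63}\right)\right) \frac{391}{60} = \left(-114 + \left(\frac{23}{49} - \frac{25}{63}\right)\right) \frac{391}{60} = \left(-114 + \frac{32}{441}\right) \frac{391}{60} = \left(- \frac{50242}{441}\right) \frac{391}{60} = - \frac{9822311}{13230}$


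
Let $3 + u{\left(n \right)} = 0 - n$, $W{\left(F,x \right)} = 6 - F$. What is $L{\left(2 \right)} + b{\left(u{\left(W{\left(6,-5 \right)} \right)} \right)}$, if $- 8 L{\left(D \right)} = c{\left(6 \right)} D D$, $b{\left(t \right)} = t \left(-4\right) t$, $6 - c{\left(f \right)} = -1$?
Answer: $- \frac{79}{2} \approx -39.5$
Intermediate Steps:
$u{\left(n \right)} = -3 - n$ ($u{\left(n \right)} = -3 + \left(0 - n\right) = -3 - n$)
$c{\left(f \right)} = 7$ ($c{\left(f \right)} = 6 - -1 = 6 + 1 = 7$)
$b{\left(t \right)} = - 4 t^{2}$ ($b{\left(t \right)} = - 4 t t = - 4 t^{2}$)
$L{\left(D \right)} = - \frac{7 D^{2}}{8}$ ($L{\left(D \right)} = - \frac{7 D D}{8} = - \frac{7 D^{2}}{8}$)
$L{\left(2 \right)} + b{\left(u{\left(W{\left(6,-5 \right)} \right)} \right)} = - \frac{7 \cdot 2^{2}}{8} - 4 \left(-3 - \left(6 - 6\right)\right)^{2} = \left(- \frac{7}{8}\right) 4 - 4 \left(-3 - \left(6 - 6\right)\right)^{2} = - \frac{7}{2} - 4 \left(-3 - 0\right)^{2} = - \frac{7}{2} - 4 \left(-3 + 0\right)^{2} = - \frac{7}{2} - 4 \left(-3\right)^{2} = - \frac{7}{2} - 36 = - \frac{79}{2}$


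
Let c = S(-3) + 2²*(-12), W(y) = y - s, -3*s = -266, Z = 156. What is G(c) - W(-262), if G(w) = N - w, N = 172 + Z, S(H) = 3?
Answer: 2171/3 ≈ 723.67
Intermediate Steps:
s = 266/3 (s = -⅓*(-266) = 266/3 ≈ 88.667)
N = 328 (N = 172 + 156 = 328)
W(y) = -266/3 + y (W(y) = y - 1*266/3 = y - 266/3 = -266/3 + y)
c = -45 (c = 3 + 2²*(-12) = 3 + 4*(-12) = 3 - 48 = -45)
G(w) = 328 - w
G(c) - W(-262) = (328 - 1*(-45)) - (-266/3 - 262) = (328 + 45) - 1*(-1052/3) = 373 + 1052/3 = 2171/3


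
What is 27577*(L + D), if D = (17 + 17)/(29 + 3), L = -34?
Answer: -14533079/16 ≈ -9.0832e+5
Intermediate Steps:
D = 17/16 (D = 34/32 = 34*(1/32) = 17/16 ≈ 1.0625)
27577*(L + D) = 27577*(-34 + 17/16) = 27577*(-527/16) = -14533079/16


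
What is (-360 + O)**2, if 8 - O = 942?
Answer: 1674436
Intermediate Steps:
O = -934 (O = 8 - 1*942 = 8 - 942 = -934)
(-360 + O)**2 = (-360 - 934)**2 = (-1294)**2 = 1674436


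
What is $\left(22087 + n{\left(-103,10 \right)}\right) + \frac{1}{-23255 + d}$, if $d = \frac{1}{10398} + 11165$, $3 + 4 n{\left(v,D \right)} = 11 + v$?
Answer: $\frac{11094445120615}{502847276} \approx 22063.0$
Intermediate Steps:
$n{\left(v,D \right)} = 2 + \frac{v}{4}$ ($n{\left(v,D \right)} = - \frac{3}{4} + \frac{11 + v}{4} = - \frac{3}{4} + \left(\frac{11}{4} + \frac{v}{4}\right) = 2 + \frac{v}{4}$)
$d = \frac{116093671}{10398}$ ($d = \frac{1}{10398} + 11165 = \frac{116093671}{10398} \approx 11165.0$)
$\left(22087 + n{\left(-103,10 \right)}\right) + \frac{1}{-23255 + d} = \left(22087 + \left(2 + \frac{1}{4} \left(-103\right)\right)\right) + \frac{1}{-23255 + \frac{116093671}{10398}} = \left(22087 + \left(2 - \frac{103}{4}\right)\right) + \frac{1}{- \frac{125711819}{10398}} = \left(22087 - \frac{95}{4}\right) - \frac{10398}{125711819} = \frac{88253}{4} - \frac{10398}{125711819} = \frac{11094445120615}{502847276}$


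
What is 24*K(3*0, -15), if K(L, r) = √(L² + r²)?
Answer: 360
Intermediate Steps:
24*K(3*0, -15) = 24*√((3*0)² + (-15)²) = 24*√(0² + 225) = 24*√(0 + 225) = 24*√225 = 24*15 = 360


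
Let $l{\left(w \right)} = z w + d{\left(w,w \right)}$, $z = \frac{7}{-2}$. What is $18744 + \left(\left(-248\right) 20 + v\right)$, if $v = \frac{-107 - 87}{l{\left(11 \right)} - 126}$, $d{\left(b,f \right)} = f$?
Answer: $\frac{4232076}{307} \approx 13785.0$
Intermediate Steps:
$z = - \frac{7}{2}$ ($z = 7 \left(- \frac{1}{2}\right) = - \frac{7}{2} \approx -3.5$)
$l{\left(w \right)} = - \frac{5 w}{2}$ ($l{\left(w \right)} = - \frac{7 w}{2} + w = - \frac{5 w}{2}$)
$v = \frac{388}{307}$ ($v = \frac{-107 - 87}{\left(- \frac{5}{2}\right) 11 - 126} = - \frac{194}{- \frac{55}{2} - 126} = - \frac{194}{- \frac{307}{2}} = \left(-194\right) \left(- \frac{2}{307}\right) = \frac{388}{307} \approx 1.2638$)
$18744 + \left(\left(-248\right) 20 + v\right) = 18744 + \left(\left(-248\right) 20 + \frac{388}{307}\right) = 18744 + \left(-4960 + \frac{388}{307}\right) = 18744 - \frac{1522332}{307} = \frac{4232076}{307}$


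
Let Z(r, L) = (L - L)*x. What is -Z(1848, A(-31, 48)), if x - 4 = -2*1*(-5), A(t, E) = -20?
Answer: 0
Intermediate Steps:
x = 14 (x = 4 - 2*1*(-5) = 4 - 2*(-5) = 4 + 10 = 14)
Z(r, L) = 0 (Z(r, L) = (L - L)*14 = 0*14 = 0)
-Z(1848, A(-31, 48)) = -1*0 = 0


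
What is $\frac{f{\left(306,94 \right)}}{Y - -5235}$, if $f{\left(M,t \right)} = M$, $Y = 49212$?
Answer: $\frac{102}{18149} \approx 0.0056201$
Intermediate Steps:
$\frac{f{\left(306,94 \right)}}{Y - -5235} = \frac{306}{49212 - -5235} = \frac{306}{49212 + 5235} = \frac{306}{54447} = 306 \cdot \frac{1}{54447} = \frac{102}{18149}$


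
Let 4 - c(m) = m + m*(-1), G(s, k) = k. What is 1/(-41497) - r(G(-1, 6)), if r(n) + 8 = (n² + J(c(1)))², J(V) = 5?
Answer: -69424482/41497 ≈ -1673.0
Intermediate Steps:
c(m) = 4 (c(m) = 4 - (m + m*(-1)) = 4 - (m - m) = 4 - 1*0 = 4 + 0 = 4)
r(n) = -8 + (5 + n²)² (r(n) = -8 + (n² + 5)² = -8 + (5 + n²)²)
1/(-41497) - r(G(-1, 6)) = 1/(-41497) - (-8 + (5 + 6²)²) = -1/41497 - (-8 + (5 + 36)²) = -1/41497 - (-8 + 41²) = -1/41497 - (-8 + 1681) = -1/41497 - 1*1673 = -1/41497 - 1673 = -69424482/41497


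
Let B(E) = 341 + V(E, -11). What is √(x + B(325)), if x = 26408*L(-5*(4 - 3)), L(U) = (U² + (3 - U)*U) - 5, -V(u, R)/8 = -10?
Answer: I*√527739 ≈ 726.46*I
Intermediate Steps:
V(u, R) = 80 (V(u, R) = -8*(-10) = 80)
B(E) = 421 (B(E) = 341 + 80 = 421)
L(U) = -5 + U² + U*(3 - U) (L(U) = (U² + U*(3 - U)) - 5 = -5 + U² + U*(3 - U))
x = -528160 (x = 26408*(-5 + 3*(-5*(4 - 3))) = 26408*(-5 + 3*(-5*1)) = 26408*(-5 + 3*(-5)) = 26408*(-5 - 15) = 26408*(-20) = -528160)
√(x + B(325)) = √(-528160 + 421) = √(-527739) = I*√527739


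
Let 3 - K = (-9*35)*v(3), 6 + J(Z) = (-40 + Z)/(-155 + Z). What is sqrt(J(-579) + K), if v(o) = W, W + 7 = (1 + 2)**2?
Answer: sqrt(338254358)/734 ≈ 25.057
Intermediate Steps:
W = 2 (W = -7 + (1 + 2)**2 = -7 + 3**2 = -7 + 9 = 2)
v(o) = 2
J(Z) = -6 + (-40 + Z)/(-155 + Z)
K = 633 (K = 3 - (-9*35)*2 = 3 - (-315)*2 = 3 - 1*(-630) = 3 + 630 = 633)
sqrt(J(-579) + K) = sqrt(5*(178 - 1*(-579))/(-155 - 579) + 633) = sqrt(5*(178 + 579)/(-734) + 633) = sqrt(5*(-1/734)*757 + 633) = sqrt(-3785/734 + 633) = sqrt(460837/734) = sqrt(338254358)/734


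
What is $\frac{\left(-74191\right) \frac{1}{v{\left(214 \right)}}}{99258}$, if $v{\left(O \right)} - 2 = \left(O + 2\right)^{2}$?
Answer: $- \frac{74191}{4631179764} \approx -1.602 \cdot 10^{-5}$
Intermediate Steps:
$v{\left(O \right)} = 2 + \left(2 + O\right)^{2}$ ($v{\left(O \right)} = 2 + \left(O + 2\right)^{2} = 2 + \left(2 + O\right)^{2}$)
$\frac{\left(-74191\right) \frac{1}{v{\left(214 \right)}}}{99258} = \frac{\left(-74191\right) \frac{1}{2 + \left(2 + 214\right)^{2}}}{99258} = - \frac{74191}{2 + 216^{2}} \cdot \frac{1}{99258} = - \frac{74191}{2 + 46656} \cdot \frac{1}{99258} = - \frac{74191}{46658} \cdot \frac{1}{99258} = \left(-74191\right) \frac{1}{46658} \cdot \frac{1}{99258} = \left(- \frac{74191}{46658}\right) \frac{1}{99258} = - \frac{74191}{4631179764}$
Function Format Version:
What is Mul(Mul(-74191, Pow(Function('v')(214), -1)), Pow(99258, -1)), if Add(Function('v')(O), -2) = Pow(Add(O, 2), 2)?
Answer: Rational(-74191, 4631179764) ≈ -1.6020e-5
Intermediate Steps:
Function('v')(O) = Add(2, Pow(Add(2, O), 2)) (Function('v')(O) = Add(2, Pow(Add(O, 2), 2)) = Add(2, Pow(Add(2, O), 2)))
Mul(Mul(-74191, Pow(Function('v')(214), -1)), Pow(99258, -1)) = Mul(Mul(-74191, Pow(Add(2, Pow(Add(2, 214), 2)), -1)), Pow(99258, -1)) = Mul(Mul(-74191, Pow(Add(2, Pow(216, 2)), -1)), Rational(1, 99258)) = Mul(Mul(-74191, Pow(Add(2, 46656), -1)), Rational(1, 99258)) = Mul(Mul(-74191, Pow(46658, -1)), Rational(1, 99258)) = Mul(Mul(-74191, Rational(1, 46658)), Rational(1, 99258)) = Mul(Rational(-74191, 46658), Rational(1, 99258)) = Rational(-74191, 4631179764)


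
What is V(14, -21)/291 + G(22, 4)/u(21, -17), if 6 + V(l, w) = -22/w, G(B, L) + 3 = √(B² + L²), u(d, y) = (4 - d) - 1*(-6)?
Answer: 17189/67221 - 10*√5/11 ≈ -1.7771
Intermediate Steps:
u(d, y) = 10 - d (u(d, y) = (4 - d) + 6 = 10 - d)
G(B, L) = -3 + √(B² + L²)
V(l, w) = -6 - 22/w
V(14, -21)/291 + G(22, 4)/u(21, -17) = (-6 - 22/(-21))/291 + (-3 + √(22² + 4²))/(10 - 1*21) = (-6 - 22*(-1/21))*(1/291) + (-3 + √(484 + 16))/(10 - 21) = (-6 + 22/21)*(1/291) + (-3 + √500)/(-11) = -104/21*1/291 + (-3 + 10*√5)*(-1/11) = -104/6111 + (3/11 - 10*√5/11) = 17189/67221 - 10*√5/11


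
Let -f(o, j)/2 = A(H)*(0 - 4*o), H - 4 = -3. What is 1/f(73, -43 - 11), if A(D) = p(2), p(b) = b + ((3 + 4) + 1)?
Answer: 1/5840 ≈ 0.00017123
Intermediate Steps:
H = 1 (H = 4 - 3 = 1)
p(b) = 8 + b (p(b) = b + (7 + 1) = b + 8 = 8 + b)
A(D) = 10 (A(D) = 8 + 2 = 10)
f(o, j) = 80*o (f(o, j) = -20*(0 - 4*o) = -20*(-4*o) = -(-80)*o = 80*o)
1/f(73, -43 - 11) = 1/(80*73) = 1/5840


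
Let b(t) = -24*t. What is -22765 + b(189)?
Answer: -27301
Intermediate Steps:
-22765 + b(189) = -22765 - 24*189 = -22765 - 4536 = -27301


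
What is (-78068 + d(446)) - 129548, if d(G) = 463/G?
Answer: -92596273/446 ≈ -2.0762e+5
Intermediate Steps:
(-78068 + d(446)) - 129548 = (-78068 + 463/446) - 129548 = -34817865/446 - 129548 = -92596273/446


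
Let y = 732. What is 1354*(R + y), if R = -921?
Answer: -255906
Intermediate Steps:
1354*(R + y) = 1354*(-921 + 732) = 1354*(-189) = -255906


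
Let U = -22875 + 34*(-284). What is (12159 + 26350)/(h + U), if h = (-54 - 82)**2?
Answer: -38509/14035 ≈ -2.7438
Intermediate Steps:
h = 18496 (h = (-136)**2 = 18496)
U = -32531 (U = -22875 - 9656 = -32531)
(12159 + 26350)/(h + U) = (12159 + 26350)/(18496 - 32531) = 38509/(-14035) = 38509*(-1/14035) = -38509/14035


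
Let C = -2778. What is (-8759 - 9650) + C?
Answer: -21187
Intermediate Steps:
(-8759 - 9650) + C = (-8759 - 9650) - 2778 = -18409 - 2778 = -21187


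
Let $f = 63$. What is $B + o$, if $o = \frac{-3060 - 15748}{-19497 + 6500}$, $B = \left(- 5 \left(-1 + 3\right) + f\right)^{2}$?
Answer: $\frac{36527381}{12997} \approx 2810.4$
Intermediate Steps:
$B = 2809$ ($B = \left(- 5 \left(-1 + 3\right) + 63\right)^{2} = \left(\left(-5\right) 2 + 63\right)^{2} = \left(-10 + 63\right)^{2} = 53^{2} = 2809$)
$o = \frac{18808}{12997}$ ($o = - \frac{18808}{-12997} = \left(-18808\right) \left(- \frac{1}{12997}\right) = \frac{18808}{12997} \approx 1.4471$)
$B + o = 2809 + \frac{18808}{12997} = \frac{36527381}{12997}$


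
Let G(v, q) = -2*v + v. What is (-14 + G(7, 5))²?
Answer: 441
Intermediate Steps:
G(v, q) = -v
(-14 + G(7, 5))² = (-14 - 1*7)² = (-14 - 7)² = (-21)² = 441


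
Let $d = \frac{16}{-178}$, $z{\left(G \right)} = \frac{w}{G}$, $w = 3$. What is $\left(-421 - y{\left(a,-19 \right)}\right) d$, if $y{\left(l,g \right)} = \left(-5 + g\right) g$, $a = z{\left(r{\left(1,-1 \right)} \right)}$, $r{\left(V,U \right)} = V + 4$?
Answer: $\frac{7016}{89} \approx 78.831$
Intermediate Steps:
$r{\left(V,U \right)} = 4 + V$
$z{\left(G \right)} = \frac{3}{G}$
$a = \frac{3}{5}$ ($a = \frac{3}{4 + 1} = \frac{3}{5} \approx 0.6$)
$y{\left(l,g \right)} = g \left(-5 + g\right)$
$d = - \frac{8}{89}$ ($d = 16 \left(- \frac{1}{178}\right) = - \frac{8}{89} \approx -0.089888$)
$\left(-421 - y{\left(a,-19 \right)}\right) d = \left(-421 - - 19 \left(-5 - 19\right)\right) \left(- \frac{8}{89}\right) = \left(-421 - \left(-19\right) \left(-24\right)\right) \left(- \frac{8}{89}\right) = \left(-421 - 456\right) \left(- \frac{8}{89}\right) = \left(-877\right) \left(- \frac{8}{89}\right) = \frac{7016}{89}$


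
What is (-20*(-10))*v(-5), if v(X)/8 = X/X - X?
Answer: 9600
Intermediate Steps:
v(X) = 8 - 8*X (v(X) = 8*(X/X - X) = 8*(1 - X) = 8 - 8*X)
(-20*(-10))*v(-5) = (-20*(-10))*(8 - 8*(-5)) = 200*(8 + 40) = 200*48 = 9600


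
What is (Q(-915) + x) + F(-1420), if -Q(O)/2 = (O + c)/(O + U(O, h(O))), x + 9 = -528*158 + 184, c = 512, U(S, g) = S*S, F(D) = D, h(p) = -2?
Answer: -35404765292/418155 ≈ -84669.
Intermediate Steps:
U(S, g) = S**2
x = -83249 (x = -9 + (-528*158 + 184) = -9 + (-83424 + 184) = -9 - 83240 = -83249)
Q(O) = -2*(512 + O)/(O + O**2) (Q(O) = -2*(O + 512)/(O + O**2) = -2*(512 + O)/(O + O**2))
(Q(-915) + x) + F(-1420) = (2*(-512 - 1*(-915))/(-915*(1 - 915)) - 83249) - 1420 = (2*(-1/915)*(-512 + 915)/(-914) - 83249) - 1420 = (2*(-1/915)*(-1/914)*403 - 83249) - 1420 = (403/418155 - 83249) - 1420 = -34810985192/418155 - 1420 = -35404765292/418155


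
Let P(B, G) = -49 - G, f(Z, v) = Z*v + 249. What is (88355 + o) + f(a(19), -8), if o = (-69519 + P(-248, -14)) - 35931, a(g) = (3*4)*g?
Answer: -18705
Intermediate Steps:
a(g) = 12*g
f(Z, v) = 249 + Z*v
o = -105485 (o = (-69519 + (-49 - 1*(-14))) - 35931 = (-69519 + (-49 + 14)) - 35931 = (-69519 - 35) - 35931 = -69554 - 35931 = -105485)
(88355 + o) + f(a(19), -8) = (88355 - 105485) + (249 + (12*19)*(-8)) = -17130 + (249 + 228*(-8)) = -17130 + (249 - 1824) = -17130 - 1575 = -18705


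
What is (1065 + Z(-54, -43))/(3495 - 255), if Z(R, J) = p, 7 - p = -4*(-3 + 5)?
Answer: ⅓ ≈ 0.33333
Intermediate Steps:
p = 15 (p = 7 - (-4)*(-3 + 5) = 7 - (-4)*2 = 7 - 1*(-8) = 7 + 8 = 15)
Z(R, J) = 15
(1065 + Z(-54, -43))/(3495 - 255) = (1065 + 15)/(3495 - 255) = 1080/3240 = 1080*(1/3240) = ⅓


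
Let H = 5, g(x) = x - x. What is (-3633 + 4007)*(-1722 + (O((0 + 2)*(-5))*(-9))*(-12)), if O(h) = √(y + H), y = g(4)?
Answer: -644028 + 40392*√5 ≈ -5.5371e+5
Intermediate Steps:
g(x) = 0
y = 0
O(h) = √5 (O(h) = √(0 + 5) = √5)
(-3633 + 4007)*(-1722 + (O((0 + 2)*(-5))*(-9))*(-12)) = (-3633 + 4007)*(-1722 + (√5*(-9))*(-12)) = 374*(-1722 - 9*√5*(-12)) = 374*(-1722 + 108*√5) = -644028 + 40392*√5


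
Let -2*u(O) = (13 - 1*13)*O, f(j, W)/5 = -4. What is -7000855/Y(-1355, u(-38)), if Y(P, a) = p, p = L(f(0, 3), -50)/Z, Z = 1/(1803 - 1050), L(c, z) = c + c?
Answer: 1400171/6024 ≈ 232.43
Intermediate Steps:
f(j, W) = -20 (f(j, W) = 5*(-4) = -20)
L(c, z) = 2*c
Z = 1/753 ≈ 0.0013280
u(O) = 0 (u(O) = -(13 - 1*13)*O/2 = -(13 - 13)*O/2 = -0*O = -½*0 = 0)
p = -30120 (p = (2*(-20))/(1/753) = -40*753 = -30120)
Y(P, a) = -30120
-7000855/Y(-1355, u(-38)) = -7000855/(-30120) = -7000855*(-1/30120) = 1400171/6024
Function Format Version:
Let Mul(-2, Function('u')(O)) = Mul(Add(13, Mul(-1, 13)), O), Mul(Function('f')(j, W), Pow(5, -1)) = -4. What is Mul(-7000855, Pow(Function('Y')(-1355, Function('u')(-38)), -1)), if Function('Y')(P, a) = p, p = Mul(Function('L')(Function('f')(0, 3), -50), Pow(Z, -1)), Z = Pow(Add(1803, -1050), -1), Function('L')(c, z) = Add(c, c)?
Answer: Rational(1400171, 6024) ≈ 232.43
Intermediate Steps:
Function('f')(j, W) = -20 (Function('f')(j, W) = Mul(5, -4) = -20)
Function('L')(c, z) = Mul(2, c)
Z = Rational(1, 753) (Z = Pow(753, -1) = Rational(1, 753) ≈ 0.0013280)
Function('u')(O) = 0 (Function('u')(O) = Mul(Rational(-1, 2), Mul(Add(13, Mul(-1, 13)), O)) = Mul(Rational(-1, 2), Mul(Add(13, -13), O)) = Mul(Rational(-1, 2), Mul(0, O)) = Mul(Rational(-1, 2), 0) = 0)
p = -30120 (p = Mul(Mul(2, -20), Pow(Rational(1, 753), -1)) = Mul(-40, 753) = -30120)
Function('Y')(P, a) = -30120
Mul(-7000855, Pow(Function('Y')(-1355, Function('u')(-38)), -1)) = Mul(-7000855, Pow(-30120, -1)) = Mul(-7000855, Rational(-1, 30120)) = Rational(1400171, 6024)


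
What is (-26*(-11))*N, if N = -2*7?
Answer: -4004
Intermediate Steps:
N = -14
(-26*(-11))*N = -26*(-11)*(-14) = 286*(-14) = -4004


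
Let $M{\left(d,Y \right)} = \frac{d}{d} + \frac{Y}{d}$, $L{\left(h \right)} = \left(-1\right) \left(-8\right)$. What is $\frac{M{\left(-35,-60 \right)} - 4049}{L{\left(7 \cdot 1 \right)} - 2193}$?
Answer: $\frac{28324}{15295} \approx 1.8518$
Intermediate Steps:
$L{\left(h \right)} = 8$
$M{\left(d,Y \right)} = 1 + \frac{Y}{d}$
$\frac{M{\left(-35,-60 \right)} - 4049}{L{\left(7 \cdot 1 \right)} - 2193} = \frac{\frac{-60 - 35}{-35} - 4049}{8 - 2193} = \frac{\left(- \frac{1}{35}\right) \left(-95\right) - 4049}{-2185} = \left(\frac{19}{7} - 4049\right) \left(- \frac{1}{2185}\right) = \left(- \frac{28324}{7}\right) \left(- \frac{1}{2185}\right) = \frac{28324}{15295}$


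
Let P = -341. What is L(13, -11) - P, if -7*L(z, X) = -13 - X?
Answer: 2389/7 ≈ 341.29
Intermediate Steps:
L(z, X) = 13/7 + X/7 (L(z, X) = -(-13 - X)/7 = 13/7 + X/7)
L(13, -11) - P = (13/7 + (⅐)*(-11)) - 1*(-341) = (13/7 - 11/7) + 341 = 2/7 + 341 = 2389/7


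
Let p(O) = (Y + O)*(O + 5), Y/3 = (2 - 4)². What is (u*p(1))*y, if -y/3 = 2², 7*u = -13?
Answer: 12168/7 ≈ 1738.3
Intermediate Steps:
u = -13/7 (u = (⅐)*(-13) = -13/7 ≈ -1.8571)
Y = 12 (Y = 3*(2 - 4)² = 3*(-2)² = 3*4 = 12)
p(O) = (5 + O)*(12 + O) (p(O) = (12 + O)*(O + 5) = (12 + O)*(5 + O) = (5 + O)*(12 + O))
y = -12 (y = -3*2² = -3*4 = -12)
(u*p(1))*y = -13*(60 + 1² + 17*1)/7*(-12) = -13*(60 + 1 + 17)/7*(-12) = -13/7*78*(-12) = -1014/7*(-12) = 12168/7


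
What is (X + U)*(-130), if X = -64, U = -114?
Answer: 23140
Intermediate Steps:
(X + U)*(-130) = (-64 - 114)*(-130) = -178*(-130) = 23140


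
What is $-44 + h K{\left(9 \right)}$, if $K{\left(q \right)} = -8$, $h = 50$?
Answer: $-444$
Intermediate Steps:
$-44 + h K{\left(9 \right)} = -44 + 50 \left(-8\right) = -44 - 400 = -444$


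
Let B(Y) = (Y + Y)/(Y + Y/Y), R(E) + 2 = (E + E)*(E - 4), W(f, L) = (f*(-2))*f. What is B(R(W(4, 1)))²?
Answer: 21196816/5303809 ≈ 3.9965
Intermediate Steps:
W(f, L) = -2*f² (W(f, L) = (-2*f)*f = -2*f²)
R(E) = -2 + 2*E*(-4 + E) (R(E) = -2 + (E + E)*(E - 4) = -2 + (2*E)*(-4 + E) = -2 + 2*E*(-4 + E))
B(Y) = 2*Y/(1 + Y) (B(Y) = (2*Y)/(Y + 1) = (2*Y)/(1 + Y) = 2*Y/(1 + Y))
B(R(W(4, 1)))² = (2*(-2 - (-16)*4² + 2*(-2*4²)²)/(1 + (-2 - (-16)*4² + 2*(-2*4²)²)))² = (2*(-2 - (-16)*16 + 2*(-2*16)²)/(1 + (-2 - (-16)*16 + 2*(-2*16)²)))² = (2*(-2 - 8*(-32) + 2*(-32)²)/(1 + (-2 - 8*(-32) + 2*(-32)²)))² = (2*(-2 + 256 + 2*1024)/(1 + (-2 + 256 + 2*1024)))² = (2*(-2 + 256 + 2048)/(1 + (-2 + 256 + 2048)))² = (2*2302/(1 + 2302))² = (2*2302/2303)² = (2*2302*(1/2303))² = (4604/2303)² = 21196816/5303809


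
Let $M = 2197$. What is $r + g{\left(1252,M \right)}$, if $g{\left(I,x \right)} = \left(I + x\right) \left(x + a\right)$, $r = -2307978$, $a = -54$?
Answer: $5083229$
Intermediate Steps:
$g{\left(I,x \right)} = \left(-54 + x\right) \left(I + x\right)$ ($g{\left(I,x \right)} = \left(I + x\right) \left(x - 54\right) = \left(I + x\right) \left(-54 + x\right) = \left(-54 + x\right) \left(I + x\right)$)
$r + g{\left(1252,M \right)} = -2307978 + \left(2197^{2} - 67608 - 118638 + 1252 \cdot 2197\right) = -2307978 + \left(4826809 - 67608 - 118638 + 2750644\right) = -2307978 + 7391207 = 5083229$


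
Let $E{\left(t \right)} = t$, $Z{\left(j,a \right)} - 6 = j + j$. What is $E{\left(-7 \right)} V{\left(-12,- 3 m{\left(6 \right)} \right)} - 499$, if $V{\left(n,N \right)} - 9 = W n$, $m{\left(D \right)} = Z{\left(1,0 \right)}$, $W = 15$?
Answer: $698$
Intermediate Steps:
$Z{\left(j,a \right)} = 6 + 2 j$ ($Z{\left(j,a \right)} = 6 + \left(j + j\right) = 6 + 2 j$)
$m{\left(D \right)} = 8$ ($m{\left(D \right)} = 6 + 2 \cdot 1 = 6 + 2 = 8$)
$V{\left(n,N \right)} = 9 + 15 n$
$E{\left(-7 \right)} V{\left(-12,- 3 m{\left(6 \right)} \right)} - 499 = - 7 \left(9 + 15 \left(-12\right)\right) - 499 = - 7 \left(9 - 180\right) - 499 = \left(-7\right) \left(-171\right) - 499 = 1197 - 499 = 698$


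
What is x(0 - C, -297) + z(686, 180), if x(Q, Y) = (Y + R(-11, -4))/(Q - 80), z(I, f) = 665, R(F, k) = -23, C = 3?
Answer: 55515/83 ≈ 668.86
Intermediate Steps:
x(Q, Y) = (-23 + Y)/(-80 + Q) (x(Q, Y) = (Y - 23)/(Q - 80) = (-23 + Y)/(-80 + Q))
x(0 - C, -297) + z(686, 180) = (-23 - 297)/(-80 + (0 - 1*3)) + 665 = -320/(-80 + (0 - 3)) + 665 = -320/(-80 - 3) + 665 = -320/(-83) + 665 = -1/83*(-320) + 665 = 320/83 + 665 = 55515/83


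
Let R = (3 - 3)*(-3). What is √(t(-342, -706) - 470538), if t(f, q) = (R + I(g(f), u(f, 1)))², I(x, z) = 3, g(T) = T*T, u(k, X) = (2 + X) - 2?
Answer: 9*I*√5809 ≈ 685.95*I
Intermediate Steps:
u(k, X) = X
g(T) = T²
R = 0 (R = 0*(-3) = 0)
t(f, q) = 9 (t(f, q) = (0 + 3)² = 3² = 9)
√(t(-342, -706) - 470538) = √(9 - 470538) = √(-470529) = 9*I*√5809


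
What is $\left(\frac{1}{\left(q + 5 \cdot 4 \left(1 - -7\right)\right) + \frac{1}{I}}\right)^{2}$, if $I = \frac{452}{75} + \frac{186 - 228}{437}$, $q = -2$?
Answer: $\frac{37781251876}{945185358113689} \approx 3.9972 \cdot 10^{-5}$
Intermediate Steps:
$I = \frac{194374}{32775}$ ($I = 452 \cdot \frac{1}{75} + \left(186 - 228\right) \frac{1}{437} = \frac{452}{75} - \frac{42}{437} = \frac{194374}{32775} \approx 5.9306$)
$\left(\frac{1}{\left(q + 5 \cdot 4 \left(1 - -7\right)\right) + \frac{1}{I}}\right)^{2} = \left(\frac{1}{\left(-2 + 5 \cdot 4 \left(1 - -7\right)\right) + \frac{1}{\frac{194374}{32775}}}\right)^{2} = \left(\frac{1}{\left(-2 + 20 \left(1 + 7\right)\right) + \frac{32775}{194374}}\right)^{2} = \left(\frac{1}{\left(-2 + 20 \cdot 8\right) + \frac{32775}{194374}}\right)^{2} = \left(\frac{1}{\left(-2 + 160\right) + \frac{32775}{194374}}\right)^{2} = \left(\frac{1}{158 + \frac{32775}{194374}}\right)^{2} = \left(\frac{1}{\frac{30743867}{194374}}\right)^{2} = \left(\frac{194374}{30743867}\right)^{2} = \frac{37781251876}{945185358113689}$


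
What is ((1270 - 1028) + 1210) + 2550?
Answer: 4002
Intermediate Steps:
((1270 - 1028) + 1210) + 2550 = (242 + 1210) + 2550 = 1452 + 2550 = 4002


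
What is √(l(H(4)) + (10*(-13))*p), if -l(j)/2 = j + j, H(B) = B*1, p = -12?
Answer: 2*√386 ≈ 39.294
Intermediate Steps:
H(B) = B
l(j) = -4*j (l(j) = -2*(j + j) = -4*j)
√(l(H(4)) + (10*(-13))*p) = √(-4*4 + (10*(-13))*(-12)) = √(-16 - 130*(-12)) = √(-16 + 1560) = √1544 = 2*√386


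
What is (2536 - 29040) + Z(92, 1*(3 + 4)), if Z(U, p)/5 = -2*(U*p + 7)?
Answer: -33014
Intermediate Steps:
Z(U, p) = -70 - 10*U*p (Z(U, p) = 5*(-2*(U*p + 7)) = 5*(-2*(7 + U*p)) = 5*(-14 - 2*U*p) = -70 - 10*U*p)
(2536 - 29040) + Z(92, 1*(3 + 4)) = (2536 - 29040) + (-70 - 10*92*1*(3 + 4)) = -26504 + (-70 - 10*92*1*7) = -26504 + (-70 - 10*92*7) = -26504 + (-70 - 6440) = -26504 - 6510 = -33014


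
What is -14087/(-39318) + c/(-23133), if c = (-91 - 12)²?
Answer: -10138899/101060366 ≈ -0.10033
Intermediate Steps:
c = 10609 (c = (-103)² = 10609)
-14087/(-39318) + c/(-23133) = -14087/(-39318) + 10609/(-23133) = -14087*(-1/39318) + 10609*(-1/23133) = 14087/39318 - 10609/23133 = -10138899/101060366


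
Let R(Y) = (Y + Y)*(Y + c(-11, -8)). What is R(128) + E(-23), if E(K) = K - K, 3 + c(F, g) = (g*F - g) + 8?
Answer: 58624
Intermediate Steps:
c(F, g) = 5 - g + F*g (c(F, g) = -3 + ((g*F - g) + 8) = -3 + ((F*g - g) + 8) = -3 + ((-g + F*g) + 8) = -3 + (8 - g + F*g) = 5 - g + F*g)
E(K) = 0
R(Y) = 2*Y*(101 + Y) (R(Y) = (Y + Y)*(Y + (5 - 1*(-8) - 11*(-8))) = (2*Y)*(Y + (5 + 8 + 88)) = (2*Y)*(Y + 101) = (2*Y)*(101 + Y) = 2*Y*(101 + Y))
R(128) + E(-23) = 2*128*(101 + 128) + 0 = 2*128*229 + 0 = 58624 + 0 = 58624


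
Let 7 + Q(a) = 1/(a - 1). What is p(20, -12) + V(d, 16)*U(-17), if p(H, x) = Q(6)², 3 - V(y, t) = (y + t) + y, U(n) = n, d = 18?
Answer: 21981/25 ≈ 879.24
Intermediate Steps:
V(y, t) = 3 - t - 2*y (V(y, t) = 3 - ((y + t) + y) = 3 - ((t + y) + y) = 3 - (t + 2*y) = 3 + (-t - 2*y) = 3 - t - 2*y)
Q(a) = -7 + 1/(-1 + a) (Q(a) = -7 + 1/(a - 1) = -7 + 1/(-1 + a))
p(H, x) = 1156/25 (p(H, x) = ((8 - 7*6)/(-1 + 6))² = ((8 - 42)/5)² = ((⅕)*(-34))² = (-34/5)² = 1156/25)
p(20, -12) + V(d, 16)*U(-17) = 1156/25 + (3 - 1*16 - 2*18)*(-17) = 1156/25 + (3 - 16 - 36)*(-17) = 1156/25 - 49*(-17) = 1156/25 + 833 = 21981/25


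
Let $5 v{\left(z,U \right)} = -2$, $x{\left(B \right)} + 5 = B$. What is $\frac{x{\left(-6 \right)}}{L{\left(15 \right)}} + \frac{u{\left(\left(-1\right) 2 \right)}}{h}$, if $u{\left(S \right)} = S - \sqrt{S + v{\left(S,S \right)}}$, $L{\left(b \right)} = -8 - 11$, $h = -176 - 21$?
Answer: $\frac{2205}{3743} + \frac{2 i \sqrt{15}}{985} \approx 0.5891 + 0.0078639 i$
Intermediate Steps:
$x{\left(B \right)} = -5 + B$
$v{\left(z,U \right)} = - \frac{2}{5}$ ($v{\left(z,U \right)} = \frac{1}{5} \left(-2\right) = - \frac{2}{5}$)
$h = -197$ ($h = -176 - 21 = -197$)
$L{\left(b \right)} = -19$
$u{\left(S \right)} = S - \sqrt{- \frac{2}{5} + S}$ ($u{\left(S \right)} = S - \sqrt{S - \frac{2}{5}} = S - \sqrt{- \frac{2}{5} + S}$)
$\frac{x{\left(-6 \right)}}{L{\left(15 \right)}} + \frac{u{\left(\left(-1\right) 2 \right)}}{h} = \frac{-5 - 6}{-19} + \frac{\left(-1\right) 2 - \frac{\sqrt{-10 + 25 \left(\left(-1\right) 2\right)}}{5}}{-197} = \left(-11\right) \left(- \frac{1}{19}\right) + \left(-2 - \frac{\sqrt{-10 + 25 \left(-2\right)}}{5}\right) \left(- \frac{1}{197}\right) = \frac{11}{19} + \left(-2 - \frac{\sqrt{-10 - 50}}{5}\right) \left(- \frac{1}{197}\right) = \frac{11}{19} + \left(-2 - \frac{\sqrt{-60}}{5}\right) \left(- \frac{1}{197}\right) = \frac{11}{19} + \left(-2 - \frac{2 i \sqrt{15}}{5}\right) \left(- \frac{1}{197}\right) = \frac{11}{19} + \left(\frac{2}{197} + \frac{2 i \sqrt{15}}{985}\right) = \frac{2205}{3743} + \frac{2 i \sqrt{15}}{985}$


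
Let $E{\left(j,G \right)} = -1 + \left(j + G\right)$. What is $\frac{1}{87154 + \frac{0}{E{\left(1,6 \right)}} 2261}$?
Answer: $\frac{1}{87154} \approx 1.1474 \cdot 10^{-5}$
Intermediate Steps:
$E{\left(j,G \right)} = -1 + G + j$ ($E{\left(j,G \right)} = -1 + \left(G + j\right) = -1 + G + j$)
$\frac{1}{87154 + \frac{0}{E{\left(1,6 \right)}} 2261} = \frac{1}{87154 + \frac{0}{-1 + 6 + 1} \cdot 2261} = \frac{1}{87154 + \frac{0}{6} \cdot 2261} = \frac{1}{87154 + 0 \cdot \frac{1}{6} \cdot 2261} = \frac{1}{87154 + 0 \cdot 2261} = \frac{1}{87154 + 0} = \frac{1}{87154}$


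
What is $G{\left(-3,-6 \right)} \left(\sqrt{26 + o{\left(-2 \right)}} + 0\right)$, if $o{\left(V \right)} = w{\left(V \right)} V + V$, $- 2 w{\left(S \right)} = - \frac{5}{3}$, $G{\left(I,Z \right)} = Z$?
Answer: $- 2 \sqrt{201} \approx -28.355$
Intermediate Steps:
$w{\left(S \right)} = \frac{5}{6}$ ($w{\left(S \right)} = - \frac{\left(-5\right) \frac{1}{3}}{2} = \left(- \frac{1}{2}\right) \left(- \frac{5}{3}\right) = \frac{5}{6}$)
$o{\left(V \right)} = \frac{11 V}{6}$ ($o{\left(V \right)} = \frac{5 V}{6} + V = \frac{11 V}{6}$)
$G{\left(-3,-6 \right)} \left(\sqrt{26 + o{\left(-2 \right)}} + 0\right) = - 6 \left(\sqrt{26 + \frac{11}{6} \left(-2\right)} + 0\right) = - 6 \left(\sqrt{26 - \frac{11}{3}} + 0\right) = - 6 \left(\sqrt{\frac{67}{3}} + 0\right) = - 6 \left(\frac{\sqrt{201}}{3} + 0\right) = - 6 \frac{\sqrt{201}}{3} = - 2 \sqrt{201}$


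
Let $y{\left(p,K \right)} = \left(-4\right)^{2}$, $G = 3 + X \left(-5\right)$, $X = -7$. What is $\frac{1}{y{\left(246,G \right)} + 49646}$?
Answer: $\frac{1}{49662} \approx 2.0136 \cdot 10^{-5}$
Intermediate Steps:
$G = 38$ ($G = 3 - -35 = 3 + 35 = 38$)
$y{\left(p,K \right)} = 16$
$\frac{1}{y{\left(246,G \right)} + 49646} = \frac{1}{16 + 49646} = \frac{1}{49662}$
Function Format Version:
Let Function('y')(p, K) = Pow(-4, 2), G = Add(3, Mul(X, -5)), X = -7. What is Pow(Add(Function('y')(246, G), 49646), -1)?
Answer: Rational(1, 49662) ≈ 2.0136e-5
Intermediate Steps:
G = 38 (G = Add(3, Mul(-7, -5)) = Add(3, 35) = 38)
Function('y')(p, K) = 16
Pow(Add(Function('y')(246, G), 49646), -1) = Pow(Add(16, 49646), -1) = Pow(49662, -1) = Rational(1, 49662)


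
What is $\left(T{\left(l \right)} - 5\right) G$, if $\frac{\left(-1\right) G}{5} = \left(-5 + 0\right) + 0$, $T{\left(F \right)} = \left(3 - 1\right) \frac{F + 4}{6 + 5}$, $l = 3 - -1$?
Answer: $- \frac{975}{11} \approx -88.636$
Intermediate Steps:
$l = 4$ ($l = 3 + 1 = 4$)
$T{\left(F \right)} = \frac{8}{11} + \frac{2 F}{11}$ ($T{\left(F \right)} = 2 \frac{4 + F}{11} = 2 \left(4 + F\right) \frac{1}{11} = 2 \left(\frac{4}{11} + \frac{F}{11}\right) = \frac{8}{11} + \frac{2 F}{11}$)
$G = 25$ ($G = - 5 \left(\left(-5 + 0\right) + 0\right) = - 5 \left(-5 + 0\right) = \left(-5\right) \left(-5\right) = 25$)
$\left(T{\left(l \right)} - 5\right) G = \left(\left(\frac{8}{11} + \frac{2}{11} \cdot 4\right) - 5\right) 25 = \left(\left(\frac{8}{11} + \frac{8}{11}\right) - 5\right) 25 = \left(\frac{16}{11} - 5\right) 25 = \left(- \frac{39}{11}\right) 25 = - \frac{975}{11}$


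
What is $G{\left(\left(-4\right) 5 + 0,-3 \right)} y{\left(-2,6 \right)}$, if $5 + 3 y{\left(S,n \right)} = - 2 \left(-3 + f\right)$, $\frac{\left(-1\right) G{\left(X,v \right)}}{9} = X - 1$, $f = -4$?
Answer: $567$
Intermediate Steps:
$G{\left(X,v \right)} = 9 - 9 X$ ($G{\left(X,v \right)} = - 9 \left(X - 1\right) = - 9 \left(-1 + X\right) = 9 - 9 X$)
$y{\left(S,n \right)} = 3$ ($y{\left(S,n \right)} = - \frac{5}{3} + \frac{\left(-2\right) \left(-3 - 4\right)}{3} = - \frac{5}{3} + \frac{\left(-2\right) \left(-7\right)}{3} = - \frac{5}{3} + \frac{1}{3} \cdot 14 = - \frac{5}{3} + \frac{14}{3} = 3$)
$G{\left(\left(-4\right) 5 + 0,-3 \right)} y{\left(-2,6 \right)} = \left(9 - 9 \left(\left(-4\right) 5 + 0\right)\right) 3 = \left(9 - 9 \left(-20 + 0\right)\right) 3 = \left(9 - -180\right) 3 = \left(9 + 180\right) 3 = 189 \cdot 3 = 567$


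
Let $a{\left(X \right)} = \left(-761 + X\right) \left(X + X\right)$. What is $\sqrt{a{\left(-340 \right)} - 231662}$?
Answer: $31 \sqrt{538} \approx 719.04$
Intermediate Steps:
$a{\left(X \right)} = 2 X \left(-761 + X\right)$ ($a{\left(X \right)} = \left(-761 + X\right) 2 X = 2 X \left(-761 + X\right)$)
$\sqrt{a{\left(-340 \right)} - 231662} = \sqrt{2 \left(-340\right) \left(-761 - 340\right) - 231662} = \sqrt{2 \left(-340\right) \left(-1101\right) - 231662} = \sqrt{748680 - 231662} = \sqrt{517018} = 31 \sqrt{538}$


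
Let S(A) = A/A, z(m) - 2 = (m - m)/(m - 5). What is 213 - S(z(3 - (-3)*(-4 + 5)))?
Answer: 212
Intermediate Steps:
z(m) = 2 (z(m) = 2 + (m - m)/(m - 5) = 2 + 0/(-5 + m) = 2 + 0 = 2)
S(A) = 1
213 - S(z(3 - (-3)*(-4 + 5))) = 213 - 1*1 = 213 - 1 = 212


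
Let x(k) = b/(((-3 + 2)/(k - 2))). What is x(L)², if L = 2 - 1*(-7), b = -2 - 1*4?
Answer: 1764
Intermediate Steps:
b = -6 (b = -2 - 4 = -6)
L = 9 (L = 2 + 7 = 9)
x(k) = -12 + 6*k (x(k) = -6*(k - 2)/(-3 + 2) = -(12 - 6*k) = -6*(2 - k) = -12 + 6*k)
x(L)² = (-12 + 6*9)² = (-12 + 54)² = 42² = 1764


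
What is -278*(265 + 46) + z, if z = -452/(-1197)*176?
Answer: -103410674/1197 ≈ -86392.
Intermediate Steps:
z = 79552/1197 (z = -452*(-1/1197)*176 = (452/1197)*176 = 79552/1197 ≈ 66.459)
-278*(265 + 46) + z = -278*(265 + 46) + 79552/1197 = -278*311 + 79552/1197 = -86458 + 79552/1197 = -103410674/1197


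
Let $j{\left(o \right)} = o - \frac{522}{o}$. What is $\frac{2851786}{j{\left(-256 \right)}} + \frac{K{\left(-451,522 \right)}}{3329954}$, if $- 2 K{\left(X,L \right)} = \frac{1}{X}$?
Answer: $- \frac{1096406682938244357}{97638626839556} \approx -11229.0$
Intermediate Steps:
$K{\left(X,L \right)} = - \frac{1}{2 X}$
$\frac{2851786}{j{\left(-256 \right)}} + \frac{K{\left(-451,522 \right)}}{3329954} = \frac{2851786}{-256 - \frac{522}{-256}} + \frac{\left(- \frac{1}{2}\right) \frac{1}{-451}}{3329954} = \frac{2851786}{-256 - - \frac{261}{128}} + \left(- \frac{1}{2}\right) \left(- \frac{1}{451}\right) \frac{1}{3329954} = \frac{2851786}{-256 + \frac{261}{128}} + \frac{1}{902} \cdot \frac{1}{3329954} = \frac{2851786}{- \frac{32507}{128}} + \frac{1}{3003618508} = 2851786 \left(- \frac{128}{32507}\right) + \frac{1}{3003618508} = - \frac{365028608}{32507} + \frac{1}{3003618508} = - \frac{1096406682938244357}{97638626839556}$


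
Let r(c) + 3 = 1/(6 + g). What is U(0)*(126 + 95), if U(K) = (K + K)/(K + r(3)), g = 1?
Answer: 0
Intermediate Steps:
r(c) = -20/7 (r(c) = -3 + 1/(6 + 1) = -3 + 1/7 = -3 + ⅐ = -20/7)
U(K) = 2*K/(-20/7 + K) (U(K) = (K + K)/(K - 20/7) = (2*K)/(-20/7 + K) = 2*K/(-20/7 + K))
U(0)*(126 + 95) = (14*0/(-20 + 7*0))*(126 + 95) = (14*0/(-20 + 0))*221 = (14*0/(-20))*221 = (14*0*(-1/20))*221 = 0*221 = 0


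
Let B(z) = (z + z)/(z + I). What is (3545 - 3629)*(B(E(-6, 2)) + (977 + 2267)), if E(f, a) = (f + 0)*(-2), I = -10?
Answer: -273504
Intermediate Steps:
E(f, a) = -2*f (E(f, a) = f*(-2) = -2*f)
B(z) = 2*z/(-10 + z) (B(z) = (z + z)/(z - 10) = (2*z)/(-10 + z) = 2*z/(-10 + z))
(3545 - 3629)*(B(E(-6, 2)) + (977 + 2267)) = (3545 - 3629)*(2*(-2*(-6))/(-10 - 2*(-6)) + (977 + 2267)) = -84*(2*12/(-10 + 12) + 3244) = -84*(2*12/2 + 3244) = -84*(2*12*(1/2) + 3244) = -84*(12 + 3244) = -84*3256 = -273504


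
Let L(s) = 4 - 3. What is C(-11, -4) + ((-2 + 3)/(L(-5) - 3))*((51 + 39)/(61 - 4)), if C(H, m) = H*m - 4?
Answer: 745/19 ≈ 39.211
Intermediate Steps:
L(s) = 1
C(H, m) = -4 + H*m
C(-11, -4) + ((-2 + 3)/(L(-5) - 3))*((51 + 39)/(61 - 4)) = (-4 - 11*(-4)) + ((-2 + 3)/(1 - 3))*((51 + 39)/(61 - 4)) = (-4 + 44) + (1/(-2))*(90/57) = 40 + (1*(-½))*(90*(1/57)) = 40 - ½*30/19 = 40 - 15/19 = 745/19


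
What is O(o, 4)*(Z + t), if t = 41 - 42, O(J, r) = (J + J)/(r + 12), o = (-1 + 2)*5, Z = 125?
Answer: 155/2 ≈ 77.500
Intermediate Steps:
o = 5 (o = 1*5 = 5)
O(J, r) = 2*J/(12 + r) (O(J, r) = (2*J)/(12 + r) = 2*J/(12 + r))
t = -1
O(o, 4)*(Z + t) = (2*5/(12 + 4))*(125 - 1) = (2*5/16)*124 = (2*5*(1/16))*124 = (5/8)*124 = 155/2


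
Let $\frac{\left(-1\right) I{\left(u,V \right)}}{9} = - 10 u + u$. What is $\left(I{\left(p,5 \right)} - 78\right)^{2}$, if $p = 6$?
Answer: $166464$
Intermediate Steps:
$I{\left(u,V \right)} = 81 u$ ($I{\left(u,V \right)} = - 9 \left(- 10 u + u\right) = - 9 \left(- 9 u\right) = 81 u$)
$\left(I{\left(p,5 \right)} - 78\right)^{2} = \left(81 \cdot 6 - 78\right)^{2} = \left(486 - 78\right)^{2} = 408^{2} = 166464$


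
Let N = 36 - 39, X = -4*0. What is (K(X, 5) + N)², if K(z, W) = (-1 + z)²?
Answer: 4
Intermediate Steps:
X = 0
N = -3
(K(X, 5) + N)² = ((-1 + 0)² - 3)² = ((-1)² - 3)² = (1 - 3)² = (-2)² = 4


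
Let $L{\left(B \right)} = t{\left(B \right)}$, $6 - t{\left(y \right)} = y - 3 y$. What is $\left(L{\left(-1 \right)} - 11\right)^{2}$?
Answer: $49$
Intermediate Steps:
$t{\left(y \right)} = 6 + 2 y$ ($t{\left(y \right)} = 6 - \left(y - 3 y\right) = 6 - - 2 y = 6 + 2 y$)
$L{\left(B \right)} = 6 + 2 B$
$\left(L{\left(-1 \right)} - 11\right)^{2} = \left(\left(6 + 2 \left(-1\right)\right) - 11\right)^{2} = \left(\left(6 - 2\right) - 11\right)^{2} = \left(4 - 11\right)^{2} = \left(-7\right)^{2} = 49$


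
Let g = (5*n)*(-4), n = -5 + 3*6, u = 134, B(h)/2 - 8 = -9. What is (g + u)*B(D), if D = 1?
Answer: 252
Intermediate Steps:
B(h) = -2 (B(h) = 16 + 2*(-9) = 16 - 18 = -2)
n = 13 (n = -5 + 18 = 13)
g = -260 (g = (5*13)*(-4) = 65*(-4) = -260)
(g + u)*B(D) = (-260 + 134)*(-2) = -126*(-2) = 252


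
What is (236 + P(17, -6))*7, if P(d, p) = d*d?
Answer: 3675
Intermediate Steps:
P(d, p) = d**2
(236 + P(17, -6))*7 = (236 + 17**2)*7 = (236 + 289)*7 = 525*7 = 3675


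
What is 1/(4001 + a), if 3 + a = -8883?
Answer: -1/4885 ≈ -0.00020471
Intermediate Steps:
a = -8886 (a = -3 - 8883 = -8886)
1/(4001 + a) = 1/(4001 - 8886) = 1/(-4885) = -1/4885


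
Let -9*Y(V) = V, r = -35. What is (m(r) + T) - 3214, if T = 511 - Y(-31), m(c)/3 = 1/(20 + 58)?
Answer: -633299/234 ≈ -2706.4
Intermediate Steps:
m(c) = 1/26 (m(c) = 3/(20 + 58) = 3/78 = 3*(1/78) = 1/26)
Y(V) = -V/9
T = 4568/9 (T = 511 - (-1)*(-31)/9 = 511 - 1*31/9 = 511 - 31/9 = 4568/9 ≈ 507.56)
(m(r) + T) - 3214 = (1/26 + 4568/9) - 3214 = 118777/234 - 3214 = -633299/234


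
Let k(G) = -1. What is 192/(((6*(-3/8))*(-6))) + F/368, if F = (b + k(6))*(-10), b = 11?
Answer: 11551/828 ≈ 13.950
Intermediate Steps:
F = -100 (F = (11 - 1)*(-10) = 10*(-10) = -100)
192/(((6*(-3/8))*(-6))) + F/368 = 192/(((6*(-3/8))*(-6))) - 100/368 = 192/(((6*(-3*1/8))*(-6))) - 100*1/368 = 192/(((6*(-3/8))*(-6))) - 25/92 = 192/((-9/4*(-6))) - 25/92 = 192/(27/2) - 25/92 = 192*(2/27) - 25/92 = 128/9 - 25/92 = 11551/828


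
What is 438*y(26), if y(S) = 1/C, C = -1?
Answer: -438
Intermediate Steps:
y(S) = -1 (y(S) = 1/(-1) = -1)
438*y(26) = 438*(-1) = -438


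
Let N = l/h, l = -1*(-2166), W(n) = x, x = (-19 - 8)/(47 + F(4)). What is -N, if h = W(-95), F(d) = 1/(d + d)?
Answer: 136097/36 ≈ 3780.5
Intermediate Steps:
F(d) = 1/(2*d)
x = -216/377 (x = (-19 - 8)/(47 + (½)/4) = -27/(47 + (½)*(¼)) = -27/(47 + ⅛) = -27/377/8 = -27*8/377 = -216/377 ≈ -0.57294)
W(n) = -216/377
l = 2166
h = -216/377 ≈ -0.57294
N = -136097/36 (N = 2166/(-216/377) = 2166*(-377/216) = -136097/36 ≈ -3780.5)
-N = -1*(-136097/36) = 136097/36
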